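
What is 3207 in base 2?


Divide by 2 repeatedly:
3207 ÷ 2 = 1603 remainder 1
1603 ÷ 2 = 801 remainder 1
801 ÷ 2 = 400 remainder 1
400 ÷ 2 = 200 remainder 0
200 ÷ 2 = 100 remainder 0
100 ÷ 2 = 50 remainder 0
50 ÷ 2 = 25 remainder 0
25 ÷ 2 = 12 remainder 1
12 ÷ 2 = 6 remainder 0
6 ÷ 2 = 3 remainder 0
3 ÷ 2 = 1 remainder 1
1 ÷ 2 = 0 remainder 1
Reading remainders bottom-up:
= 110010000111


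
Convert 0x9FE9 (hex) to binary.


Each hex digit → 4 binary bits:
  9 = 1001
  F = 1111
  E = 1110
  9 = 1001
Concatenate: 1001 1111 1110 1001
= 1001111111101001


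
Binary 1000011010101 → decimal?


Positional values:
Bit 0: 1 × 2^0 = 1
Bit 2: 1 × 2^2 = 4
Bit 4: 1 × 2^4 = 16
Bit 6: 1 × 2^6 = 64
Bit 7: 1 × 2^7 = 128
Bit 12: 1 × 2^12 = 4096
Sum = 1 + 4 + 16 + 64 + 128 + 4096
= 4309


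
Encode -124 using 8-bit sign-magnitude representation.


Sign bit: 1 (negative)
Magnitude: 124 = 1111100
= 11111100


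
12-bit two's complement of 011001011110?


Original: 011001011110
Step 1 - Invert all bits: 100110100001
Step 2 - Add 1: 100110100001 + 1
= 100110100010 (represents -1630)


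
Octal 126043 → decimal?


Positional values:
Position 0: 3 × 8^0 = 3
Position 1: 4 × 8^1 = 32
Position 2: 0 × 8^2 = 0
Position 3: 6 × 8^3 = 3072
Position 4: 2 × 8^4 = 8192
Position 5: 1 × 8^5 = 32768
Sum = 3 + 32 + 0 + 3072 + 8192 + 32768
= 44067


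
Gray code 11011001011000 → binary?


Gray code: 11011001011000
MSB stays the same: 1
Each subsequent bit = prev_binary XOR current_gray:
  B[1] = 1 XOR 1 = 0
  B[2] = 0 XOR 0 = 0
  B[3] = 0 XOR 1 = 1
  B[4] = 1 XOR 1 = 0
  B[5] = 0 XOR 0 = 0
  B[6] = 0 XOR 0 = 0
  B[7] = 0 XOR 1 = 1
  B[8] = 1 XOR 0 = 1
  B[9] = 1 XOR 1 = 0
  B[10] = 0 XOR 1 = 1
  B[11] = 1 XOR 0 = 1
  B[12] = 1 XOR 0 = 1
  B[13] = 1 XOR 0 = 1
= 10010001101111 (9327 decimal)


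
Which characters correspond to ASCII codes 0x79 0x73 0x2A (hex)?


Codes (hex): 0x79 0x73 0x2A
Per-code ASCII lookup:
  0x79 = 121  (range 97-122: lowercase, 121 - 97 = 24) → 'y'
  0x73 = 115  (range 97-122: lowercase, 115 - 97 = 18) → 's'
  0x2A = 42  (special character) → '*'
= 'ys*'


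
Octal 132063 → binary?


Each octal digit → 3 binary bits:
  1 = 001
  3 = 011
  2 = 010
  0 = 000
  6 = 110
  3 = 011
Concatenate: 001 011 010 000 110 011
= 001011010000110011


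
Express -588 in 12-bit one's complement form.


Original: 001001001100
Invert all bits:
  bit 0: 0 → 1
  bit 1: 0 → 1
  bit 2: 1 → 0
  bit 3: 0 → 1
  bit 4: 0 → 1
  bit 5: 1 → 0
  bit 6: 0 → 1
  bit 7: 0 → 1
  bit 8: 1 → 0
  bit 9: 1 → 0
  bit 10: 0 → 1
  bit 11: 0 → 1
= 110110110011


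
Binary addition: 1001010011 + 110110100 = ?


Align and add column by column (LSB to MSB, carry propagating):
  01001010011
+ 00110110100
  -----------
  col 0: 1 + 0 + 0 (carry in) = 1 → bit 1, carry out 0
  col 1: 1 + 0 + 0 (carry in) = 1 → bit 1, carry out 0
  col 2: 0 + 1 + 0 (carry in) = 1 → bit 1, carry out 0
  col 3: 0 + 0 + 0 (carry in) = 0 → bit 0, carry out 0
  col 4: 1 + 1 + 0 (carry in) = 2 → bit 0, carry out 1
  col 5: 0 + 1 + 1 (carry in) = 2 → bit 0, carry out 1
  col 6: 1 + 0 + 1 (carry in) = 2 → bit 0, carry out 1
  col 7: 0 + 1 + 1 (carry in) = 2 → bit 0, carry out 1
  col 8: 0 + 1 + 1 (carry in) = 2 → bit 0, carry out 1
  col 9: 1 + 0 + 1 (carry in) = 2 → bit 0, carry out 1
  col 10: 0 + 0 + 1 (carry in) = 1 → bit 1, carry out 0
Reading bits MSB→LSB: 10000000111
Strip leading zeros: 10000000111
= 10000000111


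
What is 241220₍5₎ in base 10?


Positional values (base 5):
  0 × 5^0 = 0 × 1 = 0
  2 × 5^1 = 2 × 5 = 10
  2 × 5^2 = 2 × 25 = 50
  1 × 5^3 = 1 × 125 = 125
  4 × 5^4 = 4 × 625 = 2500
  2 × 5^5 = 2 × 3125 = 6250
Sum = 0 + 10 + 50 + 125 + 2500 + 6250
= 8935


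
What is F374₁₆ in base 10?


Positional values:
Position 0: 4 × 16^0 = 4 × 1 = 4
Position 1: 7 × 16^1 = 7 × 16 = 112
Position 2: 3 × 16^2 = 3 × 256 = 768
Position 3: F × 16^3 = 15 × 4096 = 61440
Sum = 4 + 112 + 768 + 61440
= 62324


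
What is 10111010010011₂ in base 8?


Group into 3-bit groups: 010111010010011
  010 = 2
  111 = 7
  010 = 2
  010 = 2
  011 = 3
= 0o27223


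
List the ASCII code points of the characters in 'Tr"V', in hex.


String: 'Tr"V'  (4 characters)
Per-character ASCII lookup:
  'T': uppercase starts at 65: 'T' = 65 + 19 = 84 → 0x54
  'r': lowercase starts at 97: 'r' = 97 + 17 = 114 → 0x72
  '"': special character: '"' = 34 → 0x22
  'V': uppercase starts at 65: 'V' = 65 + 21 = 86 → 0x56
= 0x54 0x72 0x22 0x56


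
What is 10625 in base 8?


Divide by 8 repeatedly:
10625 ÷ 8 = 1328 remainder 1
1328 ÷ 8 = 166 remainder 0
166 ÷ 8 = 20 remainder 6
20 ÷ 8 = 2 remainder 4
2 ÷ 8 = 0 remainder 2
Reading remainders bottom-up:
= 0o24601


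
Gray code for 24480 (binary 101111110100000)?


Binary: 101111110100000
Gray code: G = B XOR (B >> 1)
B >> 1 = 010111111010000
101111110100000 XOR 010111111010000:
  1 XOR 0 = 1
  0 XOR 1 = 1
  1 XOR 0 = 1
  1 XOR 1 = 0
  1 XOR 1 = 0
  1 XOR 1 = 0
  1 XOR 1 = 0
  1 XOR 1 = 0
  0 XOR 1 = 1
  1 XOR 0 = 1
  0 XOR 1 = 1
  0 XOR 0 = 0
  0 XOR 0 = 0
  0 XOR 0 = 0
  0 XOR 0 = 0
= 111000001110000


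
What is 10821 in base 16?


Divide by 16 repeatedly:
10821 ÷ 16 = 676 remainder 5 (5)
676 ÷ 16 = 42 remainder 4 (4)
42 ÷ 16 = 2 remainder 10 (A)
2 ÷ 16 = 0 remainder 2 (2)
Reading remainders bottom-up:
= 0x2A45


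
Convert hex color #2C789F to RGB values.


Hex: #2C789F
R = 2C₁₆ = 44
G = 78₁₆ = 120
B = 9F₁₆ = 159
= RGB(44, 120, 159)


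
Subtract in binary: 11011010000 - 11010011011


Align and subtract column by column (LSB to MSB, borrowing when needed):
  11011010000
- 11010011011
  -----------
  col 0: (0 - 0 borrow-in) - 1 → borrow from next column: (0+2) - 1 = 1, borrow out 1
  col 1: (0 - 1 borrow-in) - 1 → borrow from next column: (-1+2) - 1 = 0, borrow out 1
  col 2: (0 - 1 borrow-in) - 0 → borrow from next column: (-1+2) - 0 = 1, borrow out 1
  col 3: (0 - 1 borrow-in) - 1 → borrow from next column: (-1+2) - 1 = 0, borrow out 1
  col 4: (1 - 1 borrow-in) - 1 → borrow from next column: (0+2) - 1 = 1, borrow out 1
  col 5: (0 - 1 borrow-in) - 0 → borrow from next column: (-1+2) - 0 = 1, borrow out 1
  col 6: (1 - 1 borrow-in) - 0 → 0 - 0 = 0, borrow out 0
  col 7: (1 - 0 borrow-in) - 1 → 1 - 1 = 0, borrow out 0
  col 8: (0 - 0 borrow-in) - 0 → 0 - 0 = 0, borrow out 0
  col 9: (1 - 0 borrow-in) - 1 → 1 - 1 = 0, borrow out 0
  col 10: (1 - 0 borrow-in) - 1 → 1 - 1 = 0, borrow out 0
Reading bits MSB→LSB: 00000110101
Strip leading zeros: 110101
= 110101


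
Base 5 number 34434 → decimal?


Positional values (base 5):
  4 × 5^0 = 4 × 1 = 4
  3 × 5^1 = 3 × 5 = 15
  4 × 5^2 = 4 × 25 = 100
  4 × 5^3 = 4 × 125 = 500
  3 × 5^4 = 3 × 625 = 1875
Sum = 4 + 15 + 100 + 500 + 1875
= 2494


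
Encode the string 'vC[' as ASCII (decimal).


String: 'vC['  (3 characters)
Per-character ASCII lookup:
  'v': lowercase starts at 97: 'v' = 97 + 21 = 118
  'C': uppercase starts at 65: 'C' = 65 + 2 = 67
  '[': special character: '[' = 91
= 118 67 91


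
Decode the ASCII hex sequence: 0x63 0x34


Codes (hex): 0x63 0x34
Per-code ASCII lookup:
  0x63 = 99  (range 97-122: lowercase, 99 - 97 = 2) → 'c'
  0x34 = 52  (range 48-57: digits, 52 - 48 = 4) → '4'
= 'c4'


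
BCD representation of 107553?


Each digit → 4-bit binary:
  1 → 0001
  0 → 0000
  7 → 0111
  5 → 0101
  5 → 0101
  3 → 0011
= 0001 0000 0111 0101 0101 0011


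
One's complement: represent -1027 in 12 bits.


Original: 010000000011
Invert all bits:
  bit 0: 0 → 1
  bit 1: 1 → 0
  bit 2: 0 → 1
  bit 3: 0 → 1
  bit 4: 0 → 1
  bit 5: 0 → 1
  bit 6: 0 → 1
  bit 7: 0 → 1
  bit 8: 0 → 1
  bit 9: 0 → 1
  bit 10: 1 → 0
  bit 11: 1 → 0
= 101111111100


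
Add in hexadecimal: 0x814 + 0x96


Align and add column by column (LSB to MSB, each column mod 16 with carry):
  0814
+ 0096
  ----
  col 0: 4(4) + 6(6) + 0 (carry in) = 10 → A(10), carry out 0
  col 1: 1(1) + 9(9) + 0 (carry in) = 10 → A(10), carry out 0
  col 2: 8(8) + 0(0) + 0 (carry in) = 8 → 8(8), carry out 0
  col 3: 0(0) + 0(0) + 0 (carry in) = 0 → 0(0), carry out 0
Reading digits MSB→LSB: 08AA
Strip leading zeros: 8AA
= 0x8AA


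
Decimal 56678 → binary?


Divide by 2 repeatedly:
56678 ÷ 2 = 28339 remainder 0
28339 ÷ 2 = 14169 remainder 1
14169 ÷ 2 = 7084 remainder 1
7084 ÷ 2 = 3542 remainder 0
3542 ÷ 2 = 1771 remainder 0
1771 ÷ 2 = 885 remainder 1
885 ÷ 2 = 442 remainder 1
442 ÷ 2 = 221 remainder 0
221 ÷ 2 = 110 remainder 1
110 ÷ 2 = 55 remainder 0
55 ÷ 2 = 27 remainder 1
27 ÷ 2 = 13 remainder 1
13 ÷ 2 = 6 remainder 1
6 ÷ 2 = 3 remainder 0
3 ÷ 2 = 1 remainder 1
1 ÷ 2 = 0 remainder 1
Reading remainders bottom-up:
= 1101110101100110


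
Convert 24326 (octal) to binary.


Each octal digit → 3 binary bits:
  2 = 010
  4 = 100
  3 = 011
  2 = 010
  6 = 110
Concatenate: 010 100 011 010 110
= 010100011010110


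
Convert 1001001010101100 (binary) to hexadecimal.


Group into 4-bit nibbles: 1001001010101100
  1001 = 9
  0010 = 2
  1010 = A
  1100 = C
= 0x92AC


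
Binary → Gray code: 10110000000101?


Binary: 10110000000101
Gray code: G = B XOR (B >> 1)
B >> 1 = 01011000000010
10110000000101 XOR 01011000000010:
  1 XOR 0 = 1
  0 XOR 1 = 1
  1 XOR 0 = 1
  1 XOR 1 = 0
  0 XOR 1 = 1
  0 XOR 0 = 0
  0 XOR 0 = 0
  0 XOR 0 = 0
  0 XOR 0 = 0
  0 XOR 0 = 0
  0 XOR 0 = 0
  1 XOR 0 = 1
  0 XOR 1 = 1
  1 XOR 0 = 1
= 11101000000111


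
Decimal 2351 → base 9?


Divide by 9 repeatedly:
2351 ÷ 9 = 261 remainder 2
261 ÷ 9 = 29 remainder 0
29 ÷ 9 = 3 remainder 2
3 ÷ 9 = 0 remainder 3
Reading remainders bottom-up:
= 3202


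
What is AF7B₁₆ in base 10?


Positional values:
Position 0: B × 16^0 = 11 × 1 = 11
Position 1: 7 × 16^1 = 7 × 16 = 112
Position 2: F × 16^2 = 15 × 256 = 3840
Position 3: A × 16^3 = 10 × 4096 = 40960
Sum = 11 + 112 + 3840 + 40960
= 44923


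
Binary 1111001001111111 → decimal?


Positional values:
Bit 0: 1 × 2^0 = 1
Bit 1: 1 × 2^1 = 2
Bit 2: 1 × 2^2 = 4
Bit 3: 1 × 2^3 = 8
Bit 4: 1 × 2^4 = 16
Bit 5: 1 × 2^5 = 32
Bit 6: 1 × 2^6 = 64
Bit 9: 1 × 2^9 = 512
Bit 12: 1 × 2^12 = 4096
Bit 13: 1 × 2^13 = 8192
Bit 14: 1 × 2^14 = 16384
Bit 15: 1 × 2^15 = 32768
Sum = 1 + 2 + 4 + 8 + 16 + 32 + 64 + 512 + 4096 + 8192 + 16384 + 32768
= 62079


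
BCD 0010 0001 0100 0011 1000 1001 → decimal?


Each 4-bit group → digit:
  0010 → 2
  0001 → 1
  0100 → 4
  0011 → 3
  1000 → 8
  1001 → 9
= 214389


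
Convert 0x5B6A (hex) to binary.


Each hex digit → 4 binary bits:
  5 = 0101
  B = 1011
  6 = 0110
  A = 1010
Concatenate: 0101 1011 0110 1010
= 0101101101101010


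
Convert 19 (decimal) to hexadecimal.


Divide by 16 repeatedly:
19 ÷ 16 = 1 remainder 3 (3)
1 ÷ 16 = 0 remainder 1 (1)
Reading remainders bottom-up:
= 0x13


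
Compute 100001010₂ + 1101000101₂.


Align and add column by column (LSB to MSB, carry propagating):
  00100001010
+ 01101000101
  -----------
  col 0: 0 + 1 + 0 (carry in) = 1 → bit 1, carry out 0
  col 1: 1 + 0 + 0 (carry in) = 1 → bit 1, carry out 0
  col 2: 0 + 1 + 0 (carry in) = 1 → bit 1, carry out 0
  col 3: 1 + 0 + 0 (carry in) = 1 → bit 1, carry out 0
  col 4: 0 + 0 + 0 (carry in) = 0 → bit 0, carry out 0
  col 5: 0 + 0 + 0 (carry in) = 0 → bit 0, carry out 0
  col 6: 0 + 1 + 0 (carry in) = 1 → bit 1, carry out 0
  col 7: 0 + 0 + 0 (carry in) = 0 → bit 0, carry out 0
  col 8: 1 + 1 + 0 (carry in) = 2 → bit 0, carry out 1
  col 9: 0 + 1 + 1 (carry in) = 2 → bit 0, carry out 1
  col 10: 0 + 0 + 1 (carry in) = 1 → bit 1, carry out 0
Reading bits MSB→LSB: 10001001111
Strip leading zeros: 10001001111
= 10001001111


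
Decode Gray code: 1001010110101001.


Gray code: 1001010110101001
MSB stays the same: 1
Each subsequent bit = prev_binary XOR current_gray:
  B[1] = 1 XOR 0 = 1
  B[2] = 1 XOR 0 = 1
  B[3] = 1 XOR 1 = 0
  B[4] = 0 XOR 0 = 0
  B[5] = 0 XOR 1 = 1
  B[6] = 1 XOR 0 = 1
  B[7] = 1 XOR 1 = 0
  B[8] = 0 XOR 1 = 1
  B[9] = 1 XOR 0 = 1
  B[10] = 1 XOR 1 = 0
  B[11] = 0 XOR 0 = 0
  B[12] = 0 XOR 1 = 1
  B[13] = 1 XOR 0 = 1
  B[14] = 1 XOR 0 = 1
  B[15] = 1 XOR 1 = 0
= 1110011011001110 (59086 decimal)


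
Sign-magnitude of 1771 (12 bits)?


Sign bit: 0 (positive)
Magnitude: 1771 = 11011101011
= 011011101011


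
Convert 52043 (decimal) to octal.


Divide by 8 repeatedly:
52043 ÷ 8 = 6505 remainder 3
6505 ÷ 8 = 813 remainder 1
813 ÷ 8 = 101 remainder 5
101 ÷ 8 = 12 remainder 5
12 ÷ 8 = 1 remainder 4
1 ÷ 8 = 0 remainder 1
Reading remainders bottom-up:
= 0o145513


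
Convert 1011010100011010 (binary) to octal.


Group into 3-bit groups: 001011010100011010
  001 = 1
  011 = 3
  010 = 2
  100 = 4
  011 = 3
  010 = 2
= 0o132432


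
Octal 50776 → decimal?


Positional values:
Position 0: 6 × 8^0 = 6
Position 1: 7 × 8^1 = 56
Position 2: 7 × 8^2 = 448
Position 3: 0 × 8^3 = 0
Position 4: 5 × 8^4 = 20480
Sum = 6 + 56 + 448 + 0 + 20480
= 20990


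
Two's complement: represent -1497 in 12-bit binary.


Original: 010111011001
Step 1 - Invert all bits: 101000100110
Step 2 - Add 1: 101000100110 + 1
= 101000100111 (represents -1497)


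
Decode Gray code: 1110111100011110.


Gray code: 1110111100011110
MSB stays the same: 1
Each subsequent bit = prev_binary XOR current_gray:
  B[1] = 1 XOR 1 = 0
  B[2] = 0 XOR 1 = 1
  B[3] = 1 XOR 0 = 1
  B[4] = 1 XOR 1 = 0
  B[5] = 0 XOR 1 = 1
  B[6] = 1 XOR 1 = 0
  B[7] = 0 XOR 1 = 1
  B[8] = 1 XOR 0 = 1
  B[9] = 1 XOR 0 = 1
  B[10] = 1 XOR 0 = 1
  B[11] = 1 XOR 1 = 0
  B[12] = 0 XOR 1 = 1
  B[13] = 1 XOR 1 = 0
  B[14] = 0 XOR 1 = 1
  B[15] = 1 XOR 0 = 1
= 1011010111101011 (46571 decimal)


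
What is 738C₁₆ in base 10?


Positional values:
Position 0: C × 16^0 = 12 × 1 = 12
Position 1: 8 × 16^1 = 8 × 16 = 128
Position 2: 3 × 16^2 = 3 × 256 = 768
Position 3: 7 × 16^3 = 7 × 4096 = 28672
Sum = 12 + 128 + 768 + 28672
= 29580


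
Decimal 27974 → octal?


Divide by 8 repeatedly:
27974 ÷ 8 = 3496 remainder 6
3496 ÷ 8 = 437 remainder 0
437 ÷ 8 = 54 remainder 5
54 ÷ 8 = 6 remainder 6
6 ÷ 8 = 0 remainder 6
Reading remainders bottom-up:
= 0o66506


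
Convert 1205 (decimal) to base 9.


Divide by 9 repeatedly:
1205 ÷ 9 = 133 remainder 8
133 ÷ 9 = 14 remainder 7
14 ÷ 9 = 1 remainder 5
1 ÷ 9 = 0 remainder 1
Reading remainders bottom-up:
= 1578


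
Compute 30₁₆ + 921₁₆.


Align and add column by column (LSB to MSB, each column mod 16 with carry):
  0030
+ 0921
  ----
  col 0: 0(0) + 1(1) + 0 (carry in) = 1 → 1(1), carry out 0
  col 1: 3(3) + 2(2) + 0 (carry in) = 5 → 5(5), carry out 0
  col 2: 0(0) + 9(9) + 0 (carry in) = 9 → 9(9), carry out 0
  col 3: 0(0) + 0(0) + 0 (carry in) = 0 → 0(0), carry out 0
Reading digits MSB→LSB: 0951
Strip leading zeros: 951
= 0x951


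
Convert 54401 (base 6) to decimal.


Positional values (base 6):
  1 × 6^0 = 1 × 1 = 1
  0 × 6^1 = 0 × 6 = 0
  4 × 6^2 = 4 × 36 = 144
  4 × 6^3 = 4 × 216 = 864
  5 × 6^4 = 5 × 1296 = 6480
Sum = 1 + 0 + 144 + 864 + 6480
= 7489


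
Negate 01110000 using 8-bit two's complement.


Original: 01110000
Step 1 - Invert all bits: 10001111
Step 2 - Add 1: 10001111 + 1
= 10010000 (represents -112)


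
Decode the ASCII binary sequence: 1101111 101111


Codes (binary): 1101111 101111
Per-code ASCII lookup:
  1101111 = 111  (range 97-122: lowercase, 111 - 97 = 14) → 'o'
  101111 = 47  (special character) → '/'
= 'o/'


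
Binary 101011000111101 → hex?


Group into 4-bit nibbles: 0101011000111101
  0101 = 5
  0110 = 6
  0011 = 3
  1101 = D
= 0x563D


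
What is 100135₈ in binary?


Each octal digit → 3 binary bits:
  1 = 001
  0 = 000
  0 = 000
  1 = 001
  3 = 011
  5 = 101
Concatenate: 001 000 000 001 011 101
= 001000000001011101


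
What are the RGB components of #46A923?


Hex: #46A923
R = 46₁₆ = 70
G = A9₁₆ = 169
B = 23₁₆ = 35
= RGB(70, 169, 35)


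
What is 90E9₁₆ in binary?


Each hex digit → 4 binary bits:
  9 = 1001
  0 = 0000
  E = 1110
  9 = 1001
Concatenate: 1001 0000 1110 1001
= 1001000011101001


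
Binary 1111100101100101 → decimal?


Positional values:
Bit 0: 1 × 2^0 = 1
Bit 2: 1 × 2^2 = 4
Bit 5: 1 × 2^5 = 32
Bit 6: 1 × 2^6 = 64
Bit 8: 1 × 2^8 = 256
Bit 11: 1 × 2^11 = 2048
Bit 12: 1 × 2^12 = 4096
Bit 13: 1 × 2^13 = 8192
Bit 14: 1 × 2^14 = 16384
Bit 15: 1 × 2^15 = 32768
Sum = 1 + 4 + 32 + 64 + 256 + 2048 + 4096 + 8192 + 16384 + 32768
= 63845


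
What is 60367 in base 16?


Divide by 16 repeatedly:
60367 ÷ 16 = 3772 remainder 15 (F)
3772 ÷ 16 = 235 remainder 12 (C)
235 ÷ 16 = 14 remainder 11 (B)
14 ÷ 16 = 0 remainder 14 (E)
Reading remainders bottom-up:
= 0xEBCF


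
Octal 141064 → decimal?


Positional values:
Position 0: 4 × 8^0 = 4
Position 1: 6 × 8^1 = 48
Position 2: 0 × 8^2 = 0
Position 3: 1 × 8^3 = 512
Position 4: 4 × 8^4 = 16384
Position 5: 1 × 8^5 = 32768
Sum = 4 + 48 + 0 + 512 + 16384 + 32768
= 49716


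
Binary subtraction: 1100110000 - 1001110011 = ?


Align and subtract column by column (LSB to MSB, borrowing when needed):
  1100110000
- 1001110011
  ----------
  col 0: (0 - 0 borrow-in) - 1 → borrow from next column: (0+2) - 1 = 1, borrow out 1
  col 1: (0 - 1 borrow-in) - 1 → borrow from next column: (-1+2) - 1 = 0, borrow out 1
  col 2: (0 - 1 borrow-in) - 0 → borrow from next column: (-1+2) - 0 = 1, borrow out 1
  col 3: (0 - 1 borrow-in) - 0 → borrow from next column: (-1+2) - 0 = 1, borrow out 1
  col 4: (1 - 1 borrow-in) - 1 → borrow from next column: (0+2) - 1 = 1, borrow out 1
  col 5: (1 - 1 borrow-in) - 1 → borrow from next column: (0+2) - 1 = 1, borrow out 1
  col 6: (0 - 1 borrow-in) - 1 → borrow from next column: (-1+2) - 1 = 0, borrow out 1
  col 7: (0 - 1 borrow-in) - 0 → borrow from next column: (-1+2) - 0 = 1, borrow out 1
  col 8: (1 - 1 borrow-in) - 0 → 0 - 0 = 0, borrow out 0
  col 9: (1 - 0 borrow-in) - 1 → 1 - 1 = 0, borrow out 0
Reading bits MSB→LSB: 0010111101
Strip leading zeros: 10111101
= 10111101


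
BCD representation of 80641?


Each digit → 4-bit binary:
  8 → 1000
  0 → 0000
  6 → 0110
  4 → 0100
  1 → 0001
= 1000 0000 0110 0100 0001


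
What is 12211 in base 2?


Divide by 2 repeatedly:
12211 ÷ 2 = 6105 remainder 1
6105 ÷ 2 = 3052 remainder 1
3052 ÷ 2 = 1526 remainder 0
1526 ÷ 2 = 763 remainder 0
763 ÷ 2 = 381 remainder 1
381 ÷ 2 = 190 remainder 1
190 ÷ 2 = 95 remainder 0
95 ÷ 2 = 47 remainder 1
47 ÷ 2 = 23 remainder 1
23 ÷ 2 = 11 remainder 1
11 ÷ 2 = 5 remainder 1
5 ÷ 2 = 2 remainder 1
2 ÷ 2 = 1 remainder 0
1 ÷ 2 = 0 remainder 1
Reading remainders bottom-up:
= 10111110110011


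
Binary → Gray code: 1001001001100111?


Binary: 1001001001100111
Gray code: G = B XOR (B >> 1)
B >> 1 = 0100100100110011
1001001001100111 XOR 0100100100110011:
  1 XOR 0 = 1
  0 XOR 1 = 1
  0 XOR 0 = 0
  1 XOR 0 = 1
  0 XOR 1 = 1
  0 XOR 0 = 0
  1 XOR 0 = 1
  0 XOR 1 = 1
  0 XOR 0 = 0
  1 XOR 0 = 1
  1 XOR 1 = 0
  0 XOR 1 = 1
  0 XOR 0 = 0
  1 XOR 0 = 1
  1 XOR 1 = 0
  1 XOR 1 = 0
= 1101101101010100


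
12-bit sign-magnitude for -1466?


Sign bit: 1 (negative)
Magnitude: 1466 = 10110111010
= 110110111010


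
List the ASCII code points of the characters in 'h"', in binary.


String: 'h"'  (2 characters)
Per-character ASCII lookup:
  'h': lowercase starts at 97: 'h' = 97 + 7 = 104 → 1101000
  '"': special character: '"' = 34 → 100010
= 1101000 100010


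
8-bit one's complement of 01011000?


Original: 01011000
Invert all bits:
  bit 0: 0 → 1
  bit 1: 1 → 0
  bit 2: 0 → 1
  bit 3: 1 → 0
  bit 4: 1 → 0
  bit 5: 0 → 1
  bit 6: 0 → 1
  bit 7: 0 → 1
= 10100111


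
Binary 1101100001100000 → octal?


Group into 3-bit groups: 001101100001100000
  001 = 1
  101 = 5
  100 = 4
  001 = 1
  100 = 4
  000 = 0
= 0o154140


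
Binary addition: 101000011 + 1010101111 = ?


Align and add column by column (LSB to MSB, carry propagating):
  00101000011
+ 01010101111
  -----------
  col 0: 1 + 1 + 0 (carry in) = 2 → bit 0, carry out 1
  col 1: 1 + 1 + 1 (carry in) = 3 → bit 1, carry out 1
  col 2: 0 + 1 + 1 (carry in) = 2 → bit 0, carry out 1
  col 3: 0 + 1 + 1 (carry in) = 2 → bit 0, carry out 1
  col 4: 0 + 0 + 1 (carry in) = 1 → bit 1, carry out 0
  col 5: 0 + 1 + 0 (carry in) = 1 → bit 1, carry out 0
  col 6: 1 + 0 + 0 (carry in) = 1 → bit 1, carry out 0
  col 7: 0 + 1 + 0 (carry in) = 1 → bit 1, carry out 0
  col 8: 1 + 0 + 0 (carry in) = 1 → bit 1, carry out 0
  col 9: 0 + 1 + 0 (carry in) = 1 → bit 1, carry out 0
  col 10: 0 + 0 + 0 (carry in) = 0 → bit 0, carry out 0
Reading bits MSB→LSB: 01111110010
Strip leading zeros: 1111110010
= 1111110010


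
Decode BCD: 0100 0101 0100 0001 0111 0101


Each 4-bit group → digit:
  0100 → 4
  0101 → 5
  0100 → 4
  0001 → 1
  0111 → 7
  0101 → 5
= 454175


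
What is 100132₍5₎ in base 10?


Positional values (base 5):
  2 × 5^0 = 2 × 1 = 2
  3 × 5^1 = 3 × 5 = 15
  1 × 5^2 = 1 × 25 = 25
  0 × 5^3 = 0 × 125 = 0
  0 × 5^4 = 0 × 625 = 0
  1 × 5^5 = 1 × 3125 = 3125
Sum = 2 + 15 + 25 + 0 + 0 + 3125
= 3167


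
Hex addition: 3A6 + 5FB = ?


Align and add column by column (LSB to MSB, each column mod 16 with carry):
  03A6
+ 05FB
  ----
  col 0: 6(6) + B(11) + 0 (carry in) = 17 → 1(1), carry out 1
  col 1: A(10) + F(15) + 1 (carry in) = 26 → A(10), carry out 1
  col 2: 3(3) + 5(5) + 1 (carry in) = 9 → 9(9), carry out 0
  col 3: 0(0) + 0(0) + 0 (carry in) = 0 → 0(0), carry out 0
Reading digits MSB→LSB: 09A1
Strip leading zeros: 9A1
= 0x9A1


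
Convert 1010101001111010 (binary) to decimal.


Positional values:
Bit 1: 1 × 2^1 = 2
Bit 3: 1 × 2^3 = 8
Bit 4: 1 × 2^4 = 16
Bit 5: 1 × 2^5 = 32
Bit 6: 1 × 2^6 = 64
Bit 9: 1 × 2^9 = 512
Bit 11: 1 × 2^11 = 2048
Bit 13: 1 × 2^13 = 8192
Bit 15: 1 × 2^15 = 32768
Sum = 2 + 8 + 16 + 32 + 64 + 512 + 2048 + 8192 + 32768
= 43642


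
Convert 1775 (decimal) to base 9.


Divide by 9 repeatedly:
1775 ÷ 9 = 197 remainder 2
197 ÷ 9 = 21 remainder 8
21 ÷ 9 = 2 remainder 3
2 ÷ 9 = 0 remainder 2
Reading remainders bottom-up:
= 2382


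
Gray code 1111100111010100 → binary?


Gray code: 1111100111010100
MSB stays the same: 1
Each subsequent bit = prev_binary XOR current_gray:
  B[1] = 1 XOR 1 = 0
  B[2] = 0 XOR 1 = 1
  B[3] = 1 XOR 1 = 0
  B[4] = 0 XOR 1 = 1
  B[5] = 1 XOR 0 = 1
  B[6] = 1 XOR 0 = 1
  B[7] = 1 XOR 1 = 0
  B[8] = 0 XOR 1 = 1
  B[9] = 1 XOR 1 = 0
  B[10] = 0 XOR 0 = 0
  B[11] = 0 XOR 1 = 1
  B[12] = 1 XOR 0 = 1
  B[13] = 1 XOR 1 = 0
  B[14] = 0 XOR 0 = 0
  B[15] = 0 XOR 0 = 0
= 1010111010011000 (44696 decimal)


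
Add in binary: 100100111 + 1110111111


Align and add column by column (LSB to MSB, carry propagating):
  00100100111
+ 01110111111
  -----------
  col 0: 1 + 1 + 0 (carry in) = 2 → bit 0, carry out 1
  col 1: 1 + 1 + 1 (carry in) = 3 → bit 1, carry out 1
  col 2: 1 + 1 + 1 (carry in) = 3 → bit 1, carry out 1
  col 3: 0 + 1 + 1 (carry in) = 2 → bit 0, carry out 1
  col 4: 0 + 1 + 1 (carry in) = 2 → bit 0, carry out 1
  col 5: 1 + 1 + 1 (carry in) = 3 → bit 1, carry out 1
  col 6: 0 + 0 + 1 (carry in) = 1 → bit 1, carry out 0
  col 7: 0 + 1 + 0 (carry in) = 1 → bit 1, carry out 0
  col 8: 1 + 1 + 0 (carry in) = 2 → bit 0, carry out 1
  col 9: 0 + 1 + 1 (carry in) = 2 → bit 0, carry out 1
  col 10: 0 + 0 + 1 (carry in) = 1 → bit 1, carry out 0
Reading bits MSB→LSB: 10011100110
Strip leading zeros: 10011100110
= 10011100110


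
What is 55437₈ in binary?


Each octal digit → 3 binary bits:
  5 = 101
  5 = 101
  4 = 100
  3 = 011
  7 = 111
Concatenate: 101 101 100 011 111
= 101101100011111


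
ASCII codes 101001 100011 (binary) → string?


Codes (binary): 101001 100011
Per-code ASCII lookup:
  101001 = 41  (special character) → ')'
  100011 = 35  (special character) → '#'
= ')#'


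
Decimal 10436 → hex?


Divide by 16 repeatedly:
10436 ÷ 16 = 652 remainder 4 (4)
652 ÷ 16 = 40 remainder 12 (C)
40 ÷ 16 = 2 remainder 8 (8)
2 ÷ 16 = 0 remainder 2 (2)
Reading remainders bottom-up:
= 0x28C4


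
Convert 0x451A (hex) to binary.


Each hex digit → 4 binary bits:
  4 = 0100
  5 = 0101
  1 = 0001
  A = 1010
Concatenate: 0100 0101 0001 1010
= 0100010100011010


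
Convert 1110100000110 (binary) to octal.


Group into 3-bit groups: 001110100000110
  001 = 1
  110 = 6
  100 = 4
  000 = 0
  110 = 6
= 0o16406


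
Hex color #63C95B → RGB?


Hex: #63C95B
R = 63₁₆ = 99
G = C9₁₆ = 201
B = 5B₁₆ = 91
= RGB(99, 201, 91)


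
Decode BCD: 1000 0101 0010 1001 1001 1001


Each 4-bit group → digit:
  1000 → 8
  0101 → 5
  0010 → 2
  1001 → 9
  1001 → 9
  1001 → 9
= 852999


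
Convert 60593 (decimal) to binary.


Divide by 2 repeatedly:
60593 ÷ 2 = 30296 remainder 1
30296 ÷ 2 = 15148 remainder 0
15148 ÷ 2 = 7574 remainder 0
7574 ÷ 2 = 3787 remainder 0
3787 ÷ 2 = 1893 remainder 1
1893 ÷ 2 = 946 remainder 1
946 ÷ 2 = 473 remainder 0
473 ÷ 2 = 236 remainder 1
236 ÷ 2 = 118 remainder 0
118 ÷ 2 = 59 remainder 0
59 ÷ 2 = 29 remainder 1
29 ÷ 2 = 14 remainder 1
14 ÷ 2 = 7 remainder 0
7 ÷ 2 = 3 remainder 1
3 ÷ 2 = 1 remainder 1
1 ÷ 2 = 0 remainder 1
Reading remainders bottom-up:
= 1110110010110001


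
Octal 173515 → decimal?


Positional values:
Position 0: 5 × 8^0 = 5
Position 1: 1 × 8^1 = 8
Position 2: 5 × 8^2 = 320
Position 3: 3 × 8^3 = 1536
Position 4: 7 × 8^4 = 28672
Position 5: 1 × 8^5 = 32768
Sum = 5 + 8 + 320 + 1536 + 28672 + 32768
= 63309


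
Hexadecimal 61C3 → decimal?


Positional values:
Position 0: 3 × 16^0 = 3 × 1 = 3
Position 1: C × 16^1 = 12 × 16 = 192
Position 2: 1 × 16^2 = 1 × 256 = 256
Position 3: 6 × 16^3 = 6 × 4096 = 24576
Sum = 3 + 192 + 256 + 24576
= 25027


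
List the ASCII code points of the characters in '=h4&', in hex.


String: '=h4&'  (4 characters)
Per-character ASCII lookup:
  '=': special character: '=' = 61 → 0x3D
  'h': lowercase starts at 97: 'h' = 97 + 7 = 104 → 0x68
  '4': digits start at 48: '4' = 48 + 4 = 52 → 0x34
  '&': special character: '&' = 38 → 0x26
= 0x3D 0x68 0x34 0x26


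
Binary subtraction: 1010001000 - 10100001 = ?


Align and subtract column by column (LSB to MSB, borrowing when needed):
  1010001000
- 0010100001
  ----------
  col 0: (0 - 0 borrow-in) - 1 → borrow from next column: (0+2) - 1 = 1, borrow out 1
  col 1: (0 - 1 borrow-in) - 0 → borrow from next column: (-1+2) - 0 = 1, borrow out 1
  col 2: (0 - 1 borrow-in) - 0 → borrow from next column: (-1+2) - 0 = 1, borrow out 1
  col 3: (1 - 1 borrow-in) - 0 → 0 - 0 = 0, borrow out 0
  col 4: (0 - 0 borrow-in) - 0 → 0 - 0 = 0, borrow out 0
  col 5: (0 - 0 borrow-in) - 1 → borrow from next column: (0+2) - 1 = 1, borrow out 1
  col 6: (0 - 1 borrow-in) - 0 → borrow from next column: (-1+2) - 0 = 1, borrow out 1
  col 7: (1 - 1 borrow-in) - 1 → borrow from next column: (0+2) - 1 = 1, borrow out 1
  col 8: (0 - 1 borrow-in) - 0 → borrow from next column: (-1+2) - 0 = 1, borrow out 1
  col 9: (1 - 1 borrow-in) - 0 → 0 - 0 = 0, borrow out 0
Reading bits MSB→LSB: 0111100111
Strip leading zeros: 111100111
= 111100111


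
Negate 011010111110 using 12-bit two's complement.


Original: 011010111110
Step 1 - Invert all bits: 100101000001
Step 2 - Add 1: 100101000001 + 1
= 100101000010 (represents -1726)


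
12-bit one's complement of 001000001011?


Original: 001000001011
Invert all bits:
  bit 0: 0 → 1
  bit 1: 0 → 1
  bit 2: 1 → 0
  bit 3: 0 → 1
  bit 4: 0 → 1
  bit 5: 0 → 1
  bit 6: 0 → 1
  bit 7: 0 → 1
  bit 8: 1 → 0
  bit 9: 0 → 1
  bit 10: 1 → 0
  bit 11: 1 → 0
= 110111110100


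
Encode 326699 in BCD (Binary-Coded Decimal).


Each digit → 4-bit binary:
  3 → 0011
  2 → 0010
  6 → 0110
  6 → 0110
  9 → 1001
  9 → 1001
= 0011 0010 0110 0110 1001 1001


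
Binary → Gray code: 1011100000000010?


Binary: 1011100000000010
Gray code: G = B XOR (B >> 1)
B >> 1 = 0101110000000001
1011100000000010 XOR 0101110000000001:
  1 XOR 0 = 1
  0 XOR 1 = 1
  1 XOR 0 = 1
  1 XOR 1 = 0
  1 XOR 1 = 0
  0 XOR 1 = 1
  0 XOR 0 = 0
  0 XOR 0 = 0
  0 XOR 0 = 0
  0 XOR 0 = 0
  0 XOR 0 = 0
  0 XOR 0 = 0
  0 XOR 0 = 0
  0 XOR 0 = 0
  1 XOR 0 = 1
  0 XOR 1 = 1
= 1110010000000011


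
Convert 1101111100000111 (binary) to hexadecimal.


Group into 4-bit nibbles: 1101111100000111
  1101 = D
  1111 = F
  0000 = 0
  0111 = 7
= 0xDF07


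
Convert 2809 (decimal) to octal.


Divide by 8 repeatedly:
2809 ÷ 8 = 351 remainder 1
351 ÷ 8 = 43 remainder 7
43 ÷ 8 = 5 remainder 3
5 ÷ 8 = 0 remainder 5
Reading remainders bottom-up:
= 0o5371


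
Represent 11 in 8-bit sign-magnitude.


Sign bit: 0 (positive)
Magnitude: 11 = 0001011
= 00001011


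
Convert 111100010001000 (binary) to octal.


Group into 3-bit groups: 111100010001000
  111 = 7
  100 = 4
  010 = 2
  001 = 1
  000 = 0
= 0o74210


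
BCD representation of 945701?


Each digit → 4-bit binary:
  9 → 1001
  4 → 0100
  5 → 0101
  7 → 0111
  0 → 0000
  1 → 0001
= 1001 0100 0101 0111 0000 0001


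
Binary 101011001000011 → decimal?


Positional values:
Bit 0: 1 × 2^0 = 1
Bit 1: 1 × 2^1 = 2
Bit 6: 1 × 2^6 = 64
Bit 9: 1 × 2^9 = 512
Bit 10: 1 × 2^10 = 1024
Bit 12: 1 × 2^12 = 4096
Bit 14: 1 × 2^14 = 16384
Sum = 1 + 2 + 64 + 512 + 1024 + 4096 + 16384
= 22083


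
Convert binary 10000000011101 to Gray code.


Binary: 10000000011101
Gray code: G = B XOR (B >> 1)
B >> 1 = 01000000001110
10000000011101 XOR 01000000001110:
  1 XOR 0 = 1
  0 XOR 1 = 1
  0 XOR 0 = 0
  0 XOR 0 = 0
  0 XOR 0 = 0
  0 XOR 0 = 0
  0 XOR 0 = 0
  0 XOR 0 = 0
  0 XOR 0 = 0
  1 XOR 0 = 1
  1 XOR 1 = 0
  1 XOR 1 = 0
  0 XOR 1 = 1
  1 XOR 0 = 1
= 11000000010011


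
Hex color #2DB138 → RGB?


Hex: #2DB138
R = 2D₁₆ = 45
G = B1₁₆ = 177
B = 38₁₆ = 56
= RGB(45, 177, 56)


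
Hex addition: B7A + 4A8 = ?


Align and add column by column (LSB to MSB, each column mod 16 with carry):
  0B7A
+ 04A8
  ----
  col 0: A(10) + 8(8) + 0 (carry in) = 18 → 2(2), carry out 1
  col 1: 7(7) + A(10) + 1 (carry in) = 18 → 2(2), carry out 1
  col 2: B(11) + 4(4) + 1 (carry in) = 16 → 0(0), carry out 1
  col 3: 0(0) + 0(0) + 1 (carry in) = 1 → 1(1), carry out 0
Reading digits MSB→LSB: 1022
Strip leading zeros: 1022
= 0x1022


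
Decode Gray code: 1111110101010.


Gray code: 1111110101010
MSB stays the same: 1
Each subsequent bit = prev_binary XOR current_gray:
  B[1] = 1 XOR 1 = 0
  B[2] = 0 XOR 1 = 1
  B[3] = 1 XOR 1 = 0
  B[4] = 0 XOR 1 = 1
  B[5] = 1 XOR 1 = 0
  B[6] = 0 XOR 0 = 0
  B[7] = 0 XOR 1 = 1
  B[8] = 1 XOR 0 = 1
  B[9] = 1 XOR 1 = 0
  B[10] = 0 XOR 0 = 0
  B[11] = 0 XOR 1 = 1
  B[12] = 1 XOR 0 = 1
= 1010100110011 (5427 decimal)


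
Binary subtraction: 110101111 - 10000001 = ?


Align and subtract column by column (LSB to MSB, borrowing when needed):
  110101111
- 010000001
  ---------
  col 0: (1 - 0 borrow-in) - 1 → 1 - 1 = 0, borrow out 0
  col 1: (1 - 0 borrow-in) - 0 → 1 - 0 = 1, borrow out 0
  col 2: (1 - 0 borrow-in) - 0 → 1 - 0 = 1, borrow out 0
  col 3: (1 - 0 borrow-in) - 0 → 1 - 0 = 1, borrow out 0
  col 4: (0 - 0 borrow-in) - 0 → 0 - 0 = 0, borrow out 0
  col 5: (1 - 0 borrow-in) - 0 → 1 - 0 = 1, borrow out 0
  col 6: (0 - 0 borrow-in) - 0 → 0 - 0 = 0, borrow out 0
  col 7: (1 - 0 borrow-in) - 1 → 1 - 1 = 0, borrow out 0
  col 8: (1 - 0 borrow-in) - 0 → 1 - 0 = 1, borrow out 0
Reading bits MSB→LSB: 100101110
Strip leading zeros: 100101110
= 100101110


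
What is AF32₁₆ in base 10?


Positional values:
Position 0: 2 × 16^0 = 2 × 1 = 2
Position 1: 3 × 16^1 = 3 × 16 = 48
Position 2: F × 16^2 = 15 × 256 = 3840
Position 3: A × 16^3 = 10 × 4096 = 40960
Sum = 2 + 48 + 3840 + 40960
= 44850


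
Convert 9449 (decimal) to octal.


Divide by 8 repeatedly:
9449 ÷ 8 = 1181 remainder 1
1181 ÷ 8 = 147 remainder 5
147 ÷ 8 = 18 remainder 3
18 ÷ 8 = 2 remainder 2
2 ÷ 8 = 0 remainder 2
Reading remainders bottom-up:
= 0o22351


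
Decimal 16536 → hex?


Divide by 16 repeatedly:
16536 ÷ 16 = 1033 remainder 8 (8)
1033 ÷ 16 = 64 remainder 9 (9)
64 ÷ 16 = 4 remainder 0 (0)
4 ÷ 16 = 0 remainder 4 (4)
Reading remainders bottom-up:
= 0x4098


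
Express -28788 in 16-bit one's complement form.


Original: 0111000001110100
Invert all bits:
  bit 0: 0 → 1
  bit 1: 1 → 0
  bit 2: 1 → 0
  bit 3: 1 → 0
  bit 4: 0 → 1
  bit 5: 0 → 1
  bit 6: 0 → 1
  bit 7: 0 → 1
  bit 8: 0 → 1
  bit 9: 1 → 0
  bit 10: 1 → 0
  bit 11: 1 → 0
  bit 12: 0 → 1
  bit 13: 1 → 0
  bit 14: 0 → 1
  bit 15: 0 → 1
= 1000111110001011


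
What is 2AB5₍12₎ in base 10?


Positional values (base 12):
  5 × 12^0 = 5 × 1 = 5
  B × 12^1 = 11 × 12 = 132
  A × 12^2 = 10 × 144 = 1440
  2 × 12^3 = 2 × 1728 = 3456
Sum = 5 + 132 + 1440 + 3456
= 5033


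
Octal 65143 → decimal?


Positional values:
Position 0: 3 × 8^0 = 3
Position 1: 4 × 8^1 = 32
Position 2: 1 × 8^2 = 64
Position 3: 5 × 8^3 = 2560
Position 4: 6 × 8^4 = 24576
Sum = 3 + 32 + 64 + 2560 + 24576
= 27235


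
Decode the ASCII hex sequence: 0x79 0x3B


Codes (hex): 0x79 0x3B
Per-code ASCII lookup:
  0x79 = 121  (range 97-122: lowercase, 121 - 97 = 24) → 'y'
  0x3B = 59  (special character) → ';'
= 'y;'


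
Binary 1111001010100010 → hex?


Group into 4-bit nibbles: 1111001010100010
  1111 = F
  0010 = 2
  1010 = A
  0010 = 2
= 0xF2A2


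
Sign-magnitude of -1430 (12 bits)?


Sign bit: 1 (negative)
Magnitude: 1430 = 10110010110
= 110110010110


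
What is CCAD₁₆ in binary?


Each hex digit → 4 binary bits:
  C = 1100
  C = 1100
  A = 1010
  D = 1101
Concatenate: 1100 1100 1010 1101
= 1100110010101101


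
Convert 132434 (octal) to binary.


Each octal digit → 3 binary bits:
  1 = 001
  3 = 011
  2 = 010
  4 = 100
  3 = 011
  4 = 100
Concatenate: 001 011 010 100 011 100
= 001011010100011100


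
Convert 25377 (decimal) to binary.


Divide by 2 repeatedly:
25377 ÷ 2 = 12688 remainder 1
12688 ÷ 2 = 6344 remainder 0
6344 ÷ 2 = 3172 remainder 0
3172 ÷ 2 = 1586 remainder 0
1586 ÷ 2 = 793 remainder 0
793 ÷ 2 = 396 remainder 1
396 ÷ 2 = 198 remainder 0
198 ÷ 2 = 99 remainder 0
99 ÷ 2 = 49 remainder 1
49 ÷ 2 = 24 remainder 1
24 ÷ 2 = 12 remainder 0
12 ÷ 2 = 6 remainder 0
6 ÷ 2 = 3 remainder 0
3 ÷ 2 = 1 remainder 1
1 ÷ 2 = 0 remainder 1
Reading remainders bottom-up:
= 110001100100001


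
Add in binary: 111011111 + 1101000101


Align and add column by column (LSB to MSB, carry propagating):
  00111011111
+ 01101000101
  -----------
  col 0: 1 + 1 + 0 (carry in) = 2 → bit 0, carry out 1
  col 1: 1 + 0 + 1 (carry in) = 2 → bit 0, carry out 1
  col 2: 1 + 1 + 1 (carry in) = 3 → bit 1, carry out 1
  col 3: 1 + 0 + 1 (carry in) = 2 → bit 0, carry out 1
  col 4: 1 + 0 + 1 (carry in) = 2 → bit 0, carry out 1
  col 5: 0 + 0 + 1 (carry in) = 1 → bit 1, carry out 0
  col 6: 1 + 1 + 0 (carry in) = 2 → bit 0, carry out 1
  col 7: 1 + 0 + 1 (carry in) = 2 → bit 0, carry out 1
  col 8: 1 + 1 + 1 (carry in) = 3 → bit 1, carry out 1
  col 9: 0 + 1 + 1 (carry in) = 2 → bit 0, carry out 1
  col 10: 0 + 0 + 1 (carry in) = 1 → bit 1, carry out 0
Reading bits MSB→LSB: 10100100100
Strip leading zeros: 10100100100
= 10100100100


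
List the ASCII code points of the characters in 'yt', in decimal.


String: 'yt'  (2 characters)
Per-character ASCII lookup:
  'y': lowercase starts at 97: 'y' = 97 + 24 = 121
  't': lowercase starts at 97: 't' = 97 + 19 = 116
= 121 116


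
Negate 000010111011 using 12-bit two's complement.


Original: 000010111011
Step 1 - Invert all bits: 111101000100
Step 2 - Add 1: 111101000100 + 1
= 111101000101 (represents -187)


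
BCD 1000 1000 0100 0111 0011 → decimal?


Each 4-bit group → digit:
  1000 → 8
  1000 → 8
  0100 → 4
  0111 → 7
  0011 → 3
= 88473


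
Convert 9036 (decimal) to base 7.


Divide by 7 repeatedly:
9036 ÷ 7 = 1290 remainder 6
1290 ÷ 7 = 184 remainder 2
184 ÷ 7 = 26 remainder 2
26 ÷ 7 = 3 remainder 5
3 ÷ 7 = 0 remainder 3
Reading remainders bottom-up:
= 35226


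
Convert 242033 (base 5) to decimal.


Positional values (base 5):
  3 × 5^0 = 3 × 1 = 3
  3 × 5^1 = 3 × 5 = 15
  0 × 5^2 = 0 × 25 = 0
  2 × 5^3 = 2 × 125 = 250
  4 × 5^4 = 4 × 625 = 2500
  2 × 5^5 = 2 × 3125 = 6250
Sum = 3 + 15 + 0 + 250 + 2500 + 6250
= 9018


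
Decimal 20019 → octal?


Divide by 8 repeatedly:
20019 ÷ 8 = 2502 remainder 3
2502 ÷ 8 = 312 remainder 6
312 ÷ 8 = 39 remainder 0
39 ÷ 8 = 4 remainder 7
4 ÷ 8 = 0 remainder 4
Reading remainders bottom-up:
= 0o47063


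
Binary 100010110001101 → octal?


Group into 3-bit groups: 100010110001101
  100 = 4
  010 = 2
  110 = 6
  001 = 1
  101 = 5
= 0o42615


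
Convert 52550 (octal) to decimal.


Positional values:
Position 0: 0 × 8^0 = 0
Position 1: 5 × 8^1 = 40
Position 2: 5 × 8^2 = 320
Position 3: 2 × 8^3 = 1024
Position 4: 5 × 8^4 = 20480
Sum = 0 + 40 + 320 + 1024 + 20480
= 21864


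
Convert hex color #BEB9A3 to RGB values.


Hex: #BEB9A3
R = BE₁₆ = 190
G = B9₁₆ = 185
B = A3₁₆ = 163
= RGB(190, 185, 163)


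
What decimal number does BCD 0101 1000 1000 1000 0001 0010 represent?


Each 4-bit group → digit:
  0101 → 5
  1000 → 8
  1000 → 8
  1000 → 8
  0001 → 1
  0010 → 2
= 588812


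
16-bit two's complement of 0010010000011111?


Original: 0010010000011111
Step 1 - Invert all bits: 1101101111100000
Step 2 - Add 1: 1101101111100000 + 1
= 1101101111100001 (represents -9247)


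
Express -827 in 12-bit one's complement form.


Original: 001100111011
Invert all bits:
  bit 0: 0 → 1
  bit 1: 0 → 1
  bit 2: 1 → 0
  bit 3: 1 → 0
  bit 4: 0 → 1
  bit 5: 0 → 1
  bit 6: 1 → 0
  bit 7: 1 → 0
  bit 8: 1 → 0
  bit 9: 0 → 1
  bit 10: 1 → 0
  bit 11: 1 → 0
= 110011000100


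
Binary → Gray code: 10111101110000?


Binary: 10111101110000
Gray code: G = B XOR (B >> 1)
B >> 1 = 01011110111000
10111101110000 XOR 01011110111000:
  1 XOR 0 = 1
  0 XOR 1 = 1
  1 XOR 0 = 1
  1 XOR 1 = 0
  1 XOR 1 = 0
  1 XOR 1 = 0
  0 XOR 1 = 1
  1 XOR 0 = 1
  1 XOR 1 = 0
  1 XOR 1 = 0
  0 XOR 1 = 1
  0 XOR 0 = 0
  0 XOR 0 = 0
  0 XOR 0 = 0
= 11100011001000


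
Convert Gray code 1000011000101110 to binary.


Gray code: 1000011000101110
MSB stays the same: 1
Each subsequent bit = prev_binary XOR current_gray:
  B[1] = 1 XOR 0 = 1
  B[2] = 1 XOR 0 = 1
  B[3] = 1 XOR 0 = 1
  B[4] = 1 XOR 0 = 1
  B[5] = 1 XOR 1 = 0
  B[6] = 0 XOR 1 = 1
  B[7] = 1 XOR 0 = 1
  B[8] = 1 XOR 0 = 1
  B[9] = 1 XOR 0 = 1
  B[10] = 1 XOR 1 = 0
  B[11] = 0 XOR 0 = 0
  B[12] = 0 XOR 1 = 1
  B[13] = 1 XOR 1 = 0
  B[14] = 0 XOR 1 = 1
  B[15] = 1 XOR 0 = 1
= 1111101111001011 (64459 decimal)


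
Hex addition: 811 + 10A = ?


Align and add column by column (LSB to MSB, each column mod 16 with carry):
  0811
+ 010A
  ----
  col 0: 1(1) + A(10) + 0 (carry in) = 11 → B(11), carry out 0
  col 1: 1(1) + 0(0) + 0 (carry in) = 1 → 1(1), carry out 0
  col 2: 8(8) + 1(1) + 0 (carry in) = 9 → 9(9), carry out 0
  col 3: 0(0) + 0(0) + 0 (carry in) = 0 → 0(0), carry out 0
Reading digits MSB→LSB: 091B
Strip leading zeros: 91B
= 0x91B


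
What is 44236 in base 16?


Divide by 16 repeatedly:
44236 ÷ 16 = 2764 remainder 12 (C)
2764 ÷ 16 = 172 remainder 12 (C)
172 ÷ 16 = 10 remainder 12 (C)
10 ÷ 16 = 0 remainder 10 (A)
Reading remainders bottom-up:
= 0xACCC


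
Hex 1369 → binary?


Each hex digit → 4 binary bits:
  1 = 0001
  3 = 0011
  6 = 0110
  9 = 1001
Concatenate: 0001 0011 0110 1001
= 0001001101101001
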